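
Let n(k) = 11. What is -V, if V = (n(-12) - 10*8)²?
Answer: -4761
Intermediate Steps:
V = 4761 (V = (11 - 10*8)² = (11 - 80)² = (-69)² = 4761)
-V = -1*4761 = -4761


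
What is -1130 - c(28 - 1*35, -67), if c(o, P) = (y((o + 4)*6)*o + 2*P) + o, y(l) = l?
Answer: -1115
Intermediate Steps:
c(o, P) = o + 2*P + o*(24 + 6*o) (c(o, P) = (((o + 4)*6)*o + 2*P) + o = (((4 + o)*6)*o + 2*P) + o = ((24 + 6*o)*o + 2*P) + o = (o*(24 + 6*o) + 2*P) + o = (2*P + o*(24 + 6*o)) + o = o + 2*P + o*(24 + 6*o))
-1130 - c(28 - 1*35, -67) = -1130 - ((28 - 1*35) + 2*(-67) + 6*(28 - 1*35)*(4 + (28 - 1*35))) = -1130 - ((28 - 35) - 134 + 6*(28 - 35)*(4 + (28 - 35))) = -1130 - (-7 - 134 + 6*(-7)*(4 - 7)) = -1130 - (-7 - 134 + 6*(-7)*(-3)) = -1130 - (-7 - 134 + 126) = -1130 - 1*(-15) = -1130 + 15 = -1115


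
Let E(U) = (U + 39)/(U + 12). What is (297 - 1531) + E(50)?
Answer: -76419/62 ≈ -1232.6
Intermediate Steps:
E(U) = (39 + U)/(12 + U)
(297 - 1531) + E(50) = (297 - 1531) + (39 + 50)/(12 + 50) = -1234 + 89/62 = -76419/62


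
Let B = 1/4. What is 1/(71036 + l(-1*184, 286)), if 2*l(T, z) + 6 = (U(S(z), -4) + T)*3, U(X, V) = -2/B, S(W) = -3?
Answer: 1/70745 ≈ 1.4135e-5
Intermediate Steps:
B = ¼ ≈ 0.25000
U(X, V) = -8 (U(X, V) = -2/¼ = -2*4 = -8)
l(T, z) = -15 + 3*T/2 (l(T, z) = -3 + ((-8 + T)*3)/2 = -3 + (-24 + 3*T)/2 = -3 + (-12 + 3*T/2) = -15 + 3*T/2)
1/(71036 + l(-1*184, 286)) = 1/(71036 + (-15 + 3*(-1*184)/2)) = 1/(71036 + (-15 + (3/2)*(-184))) = 1/(71036 + (-15 - 276)) = 1/(71036 - 291) = 1/70745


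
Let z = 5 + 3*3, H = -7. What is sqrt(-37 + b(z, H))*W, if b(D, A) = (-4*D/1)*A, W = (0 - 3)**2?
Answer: 9*sqrt(355) ≈ 169.57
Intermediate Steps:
W = 9 (W = (-3)**2 = 9)
z = 14 (z = 5 + 9 = 14)
b(D, A) = -4*A*D (b(D, A) = (-4*D)*A = -4*A*D)
sqrt(-37 + b(z, H))*W = sqrt(-37 - 4*(-7)*14)*9 = sqrt(-37 + 392)*9 = sqrt(355)*9 = 9*sqrt(355)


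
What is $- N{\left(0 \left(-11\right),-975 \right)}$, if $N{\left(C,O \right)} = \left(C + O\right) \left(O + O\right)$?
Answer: $-1901250$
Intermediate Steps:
$N{\left(C,O \right)} = 2 O \left(C + O\right)$ ($N{\left(C,O \right)} = \left(C + O\right) 2 O = 2 O \left(C + O\right)$)
$- N{\left(0 \left(-11\right),-975 \right)} = - 2 \left(-975\right) \left(0 \left(-11\right) - 975\right) = - 2 \left(-975\right) \left(0 - 975\right) = - 2 \left(-975\right) \left(-975\right) = \left(-1\right) 1901250 = -1901250$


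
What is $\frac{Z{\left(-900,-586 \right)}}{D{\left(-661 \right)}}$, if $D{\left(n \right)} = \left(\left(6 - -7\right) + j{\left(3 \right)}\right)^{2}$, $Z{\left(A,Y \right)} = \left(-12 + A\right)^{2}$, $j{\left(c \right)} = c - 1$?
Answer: $\frac{92416}{25} \approx 3696.6$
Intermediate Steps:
$j{\left(c \right)} = -1 + c$
$D{\left(n \right)} = 225$ ($D{\left(n \right)} = \left(\left(6 - -7\right) + \left(-1 + 3\right)\right)^{2} = \left(\left(6 + 7\right) + 2\right)^{2} = \left(13 + 2\right)^{2} = 15^{2} = 225$)
$\frac{Z{\left(-900,-586 \right)}}{D{\left(-661 \right)}} = \frac{\left(-12 - 900\right)^{2}}{225} = \left(-912\right)^{2} \cdot \frac{1}{225} = 831744 \cdot \frac{1}{225} = \frac{92416}{25}$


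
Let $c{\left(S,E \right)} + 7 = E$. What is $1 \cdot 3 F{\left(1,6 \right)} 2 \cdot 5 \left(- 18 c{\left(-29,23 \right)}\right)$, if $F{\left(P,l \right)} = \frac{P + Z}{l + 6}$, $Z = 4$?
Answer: $-3600$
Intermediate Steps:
$c{\left(S,E \right)} = -7 + E$
$F{\left(P,l \right)} = \frac{4 + P}{6 + l}$ ($F{\left(P,l \right)} = \frac{P + 4}{l + 6} = \frac{4 + P}{6 + l}$)
$1 \cdot 3 F{\left(1,6 \right)} 2 \cdot 5 \left(- 18 c{\left(-29,23 \right)}\right) = 1 \cdot 3 \frac{4 + 1}{6 + 6} \cdot 2 \cdot 5 \left(- 18 \left(-7 + 23\right)\right) = 3 \cdot \frac{1}{12} \cdot 5 \cdot 2 \cdot 5 \left(\left(-18\right) 16\right) = 3 \cdot \frac{1}{12} \cdot 5 \cdot 2 \cdot 5 \left(-288\right) = 3 \cdot \frac{5}{12} \cdot 2 \cdot 5 \left(-288\right) = 3 \cdot \frac{5}{6} \cdot 5 \left(-288\right) = 3 \cdot \frac{25}{6} \left(-288\right) = \frac{25}{2} \left(-288\right) = -3600$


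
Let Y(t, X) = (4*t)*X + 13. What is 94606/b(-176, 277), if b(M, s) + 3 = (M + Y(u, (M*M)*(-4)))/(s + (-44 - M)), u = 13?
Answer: -19346927/3222199 ≈ -6.0043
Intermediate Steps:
Y(t, X) = 13 + 4*X*t (Y(t, X) = 4*X*t + 13 = 13 + 4*X*t)
b(M, s) = -3 + (13 + M - 208*M²)/(-44 + s - M) (b(M, s) = -3 + (M + (13 + 4*((M*M)*(-4))*13))/(s + (-44 - M)) = -3 + (M + (13 + 4*(M²*(-4))*13))/(-44 + s - M) = -3 + (M + (13 + 4*(-4*M²)*13))/(-44 + s - M) = -3 + (M + (13 - 208*M²))/(-44 + s - M) = -3 + (13 + M - 208*M²)/(-44 + s - M))
94606/b(-176, 277) = 94606/(((-145 - 4*(-176) + 3*277 + 208*(-176)²)/(44 - 176 - 1*277))) = 94606/(((-145 + 704 + 831 + 208*30976)/(44 - 176 - 277))) = 94606/(((-145 + 704 + 831 + 6443008)/(-409))) = 94606/((-1/409*6444398)) = 94606/(-6444398/409) = 94606*(-409/6444398) = -19346927/3222199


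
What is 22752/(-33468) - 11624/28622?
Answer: -43343324/39913379 ≈ -1.0859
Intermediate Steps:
22752/(-33468) - 11624/28622 = 22752*(-1/33468) - 11624*1/28622 = -1896/2789 - 5812/14311 = -43343324/39913379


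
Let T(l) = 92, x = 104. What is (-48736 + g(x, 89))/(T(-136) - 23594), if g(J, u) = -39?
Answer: 48775/23502 ≈ 2.0754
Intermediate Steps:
(-48736 + g(x, 89))/(T(-136) - 23594) = (-48736 - 39)/(92 - 23594) = -48775/(-23502) = -48775*(-1/23502) = 48775/23502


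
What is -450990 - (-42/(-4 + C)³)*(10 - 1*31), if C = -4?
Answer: -115452999/256 ≈ -4.5099e+5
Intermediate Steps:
-450990 - (-42/(-4 + C)³)*(10 - 1*31) = -450990 - (-42/(-4 - 4)³)*(10 - 1*31) = -450990 - (-42*(1/(-8))³)*(10 - 31) = -450990 - (-42*(-⅛)³)*(-21) = -450990 - (-42*(-1/512))*(-21) = -450990 - 21*(-21)/256 = -450990 - 1*(-441/256) = -450990 + 441/256 = -115452999/256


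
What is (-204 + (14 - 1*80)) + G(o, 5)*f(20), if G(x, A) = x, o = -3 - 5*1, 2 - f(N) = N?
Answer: -126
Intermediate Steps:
f(N) = 2 - N
o = -8 (o = -3 - 5 = -8)
(-204 + (14 - 1*80)) + G(o, 5)*f(20) = (-204 + (14 - 1*80)) - 8*(2 - 1*20) = (-204 + (14 - 80)) - 8*(2 - 20) = (-204 - 66) - 8*(-18) = -270 + 144 = -126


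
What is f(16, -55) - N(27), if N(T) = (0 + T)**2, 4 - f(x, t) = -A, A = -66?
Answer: -791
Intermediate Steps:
f(x, t) = -62 (f(x, t) = 4 - (-1)*(-66) = 4 - 1*66 = 4 - 66 = -62)
N(T) = T**2
f(16, -55) - N(27) = -62 - 1*27**2 = -62 - 1*729 = -62 - 729 = -791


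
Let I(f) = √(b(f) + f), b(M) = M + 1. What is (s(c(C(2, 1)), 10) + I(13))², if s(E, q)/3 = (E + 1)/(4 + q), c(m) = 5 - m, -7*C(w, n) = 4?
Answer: 69588/2401 + 414*√3/49 ≈ 43.617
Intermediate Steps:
b(M) = 1 + M
C(w, n) = -4/7 (C(w, n) = -⅐*4 = -4/7)
s(E, q) = 3*(1 + E)/(4 + q) (s(E, q) = 3*((E + 1)/(4 + q)) = 3*((1 + E)/(4 + q)) = 3*(1 + E)/(4 + q))
I(f) = √(1 + 2*f) (I(f) = √((1 + f) + f) = √(1 + 2*f))
(s(c(C(2, 1)), 10) + I(13))² = (3*(1 + (5 - 1*(-4/7)))/(4 + 10) + √(1 + 2*13))² = (3*(1 + (5 + 4/7))/14 + √(1 + 26))² = (3*(1/14)*(1 + 39/7) + √27)² = (3*(1/14)*(46/7) + 3*√3)² = (69/49 + 3*√3)²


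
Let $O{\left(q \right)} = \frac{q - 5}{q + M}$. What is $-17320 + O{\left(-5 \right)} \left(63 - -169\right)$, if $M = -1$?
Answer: $- \frac{50800}{3} \approx -16933.0$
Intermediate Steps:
$O{\left(q \right)} = \frac{-5 + q}{-1 + q}$ ($O{\left(q \right)} = \frac{q - 5}{q - 1} = \frac{-5 + q}{-1 + q}$)
$-17320 + O{\left(-5 \right)} \left(63 - -169\right) = -17320 + \frac{-5 - 5}{-1 - 5} \left(63 - -169\right) = -17320 + \frac{1}{-6} \left(-10\right) \left(63 + 169\right) = -17320 + \left(- \frac{1}{6}\right) \left(-10\right) 232 = -17320 + \frac{5}{3} \cdot 232 = -17320 + \frac{1160}{3} = - \frac{50800}{3}$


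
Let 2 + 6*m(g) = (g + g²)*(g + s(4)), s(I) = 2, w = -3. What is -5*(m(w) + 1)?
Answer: 5/3 ≈ 1.6667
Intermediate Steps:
m(g) = -⅓ + (2 + g)*(g + g²)/6 (m(g) = -⅓ + ((g + g²)*(g + 2))/6 = -⅓ + ((g + g²)*(2 + g))/6 = -⅓ + ((2 + g)*(g + g²))/6 = -⅓ + (2 + g)*(g + g²)/6)
-5*(m(w) + 1) = -5*((-⅓ + (½)*(-3)² + (⅓)*(-3) + (⅙)*(-3)³) + 1) = -5*((-⅓ + (½)*9 - 1 + (⅙)*(-27)) + 1) = -5*((-⅓ + 9/2 - 1 - 9/2) + 1) = -5*(-4/3 + 1) = -5*(-⅓) = 5/3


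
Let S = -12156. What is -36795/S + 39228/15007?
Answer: 343012711/60808364 ≈ 5.6409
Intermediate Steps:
-36795/S + 39228/15007 = -36795/(-12156) + 39228/15007 = -36795*(-1/12156) + 39228*(1/15007) = 12265/4052 + 39228/15007 = 343012711/60808364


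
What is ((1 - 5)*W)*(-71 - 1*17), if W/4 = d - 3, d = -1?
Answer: -5632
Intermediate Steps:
W = -16 (W = 4*(-1 - 3) = 4*(-4) = -16)
((1 - 5)*W)*(-71 - 1*17) = ((1 - 5)*(-16))*(-71 - 1*17) = (-4*(-16))*(-71 - 17) = 64*(-88) = -5632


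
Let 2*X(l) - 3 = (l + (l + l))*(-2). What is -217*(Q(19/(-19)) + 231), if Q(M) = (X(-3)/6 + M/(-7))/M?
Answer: -198865/4 ≈ -49716.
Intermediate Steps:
X(l) = 3/2 - 3*l (X(l) = 3/2 + ((l + (l + l))*(-2))/2 = 3/2 + ((l + 2*l)*(-2))/2 = 3/2 + ((3*l)*(-2))/2 = 3/2 + (-6*l)/2 = 3/2 - 3*l)
Q(M) = (7/4 - M/7)/M (Q(M) = ((3/2 - 3*(-3))/6 + M/(-7))/M = ((3/2 + 9)*(⅙) + M*(-⅐))/M = ((21/2)*(⅙) - M/7)/M = (7/4 - M/7)/M)
-217*(Q(19/(-19)) + 231) = -217*((49 - 76/(-19))/(28*((19/(-19)))) + 231) = -217*((49 - 76*(-1)/19)/(28*((19*(-1/19)))) + 231) = -217*((1/28)*(49 - 4*(-1))/(-1) + 231) = -217*((1/28)*(-1)*(49 + 4) + 231) = -217*((1/28)*(-1)*53 + 231) = -217*(-53/28 + 231) = -217*6415/28 = -198865/4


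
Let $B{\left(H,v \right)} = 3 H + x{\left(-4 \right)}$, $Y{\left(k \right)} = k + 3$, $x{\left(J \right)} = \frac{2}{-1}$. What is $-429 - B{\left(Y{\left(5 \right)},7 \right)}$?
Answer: $-451$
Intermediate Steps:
$x{\left(J \right)} = -2$ ($x{\left(J \right)} = 2 \left(-1\right) = -2$)
$Y{\left(k \right)} = 3 + k$
$B{\left(H,v \right)} = -2 + 3 H$ ($B{\left(H,v \right)} = 3 H - 2 = -2 + 3 H$)
$-429 - B{\left(Y{\left(5 \right)},7 \right)} = -429 - \left(-2 + 3 \left(3 + 5\right)\right) = -429 - \left(-2 + 3 \cdot 8\right) = -429 - \left(-2 + 24\right) = -429 - 22 = -451$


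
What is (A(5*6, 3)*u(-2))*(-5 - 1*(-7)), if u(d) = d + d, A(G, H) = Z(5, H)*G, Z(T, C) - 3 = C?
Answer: -1440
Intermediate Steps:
Z(T, C) = 3 + C
A(G, H) = G*(3 + H) (A(G, H) = (3 + H)*G = G*(3 + H))
u(d) = 2*d
(A(5*6, 3)*u(-2))*(-5 - 1*(-7)) = (((5*6)*(3 + 3))*(2*(-2)))*(-5 - 1*(-7)) = ((30*6)*(-4))*(-5 + 7) = (180*(-4))*2 = -720*2 = -1440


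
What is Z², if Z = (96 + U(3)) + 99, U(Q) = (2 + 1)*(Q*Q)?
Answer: 49284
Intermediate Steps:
U(Q) = 3*Q²
Z = 222 (Z = (96 + 3*3²) + 99 = (96 + 3*9) + 99 = (96 + 27) + 99 = 123 + 99 = 222)
Z² = 222² = 49284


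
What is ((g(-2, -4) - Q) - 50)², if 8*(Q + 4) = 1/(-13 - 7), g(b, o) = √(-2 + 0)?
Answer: 54103681/25600 - 7359*I*√2/80 ≈ 2113.4 - 130.09*I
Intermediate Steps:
g(b, o) = I*√2 (g(b, o) = √(-2) = I*√2)
Q = -641/160 (Q = -4 + 1/(8*(-13 - 7)) = -4 + (⅛)/(-20) = -4 + (⅛)*(-1/20) = -4 - 1/160 = -641/160 ≈ -4.0062)
((g(-2, -4) - Q) - 50)² = ((I*√2 - 1*(-641/160)) - 50)² = ((I*√2 + 641/160) - 50)² = ((641/160 + I*√2) - 50)² = (-7359/160 + I*√2)²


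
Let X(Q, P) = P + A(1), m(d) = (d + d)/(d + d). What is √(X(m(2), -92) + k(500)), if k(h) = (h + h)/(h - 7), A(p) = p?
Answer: I*√21624459/493 ≈ 9.4325*I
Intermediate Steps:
m(d) = 1 (m(d) = (2*d)/((2*d)) = (2*d)*(1/(2*d)) = 1)
k(h) = 2*h/(-7 + h) (k(h) = (2*h)/(-7 + h) = 2*h/(-7 + h))
X(Q, P) = 1 + P (X(Q, P) = P + 1 = 1 + P)
√(X(m(2), -92) + k(500)) = √((1 - 92) + 2*500/(-7 + 500)) = √(-91 + 2*500/493) = √(-91 + 2*500*(1/493)) = √(-91 + 1000/493) = √(-43863/493) = I*√21624459/493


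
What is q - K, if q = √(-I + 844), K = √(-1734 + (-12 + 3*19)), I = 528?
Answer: 2*√79 - I*√1689 ≈ 17.776 - 41.097*I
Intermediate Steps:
K = I*√1689 (K = √(-1734 + (-12 + 57)) = √(-1734 + 45) = √(-1689) = I*√1689 ≈ 41.097*I)
q = 2*√79 (q = √(-1*528 + 844) = √(-528 + 844) = √316 = 2*√79 ≈ 17.776)
q - K = 2*√79 - I*√1689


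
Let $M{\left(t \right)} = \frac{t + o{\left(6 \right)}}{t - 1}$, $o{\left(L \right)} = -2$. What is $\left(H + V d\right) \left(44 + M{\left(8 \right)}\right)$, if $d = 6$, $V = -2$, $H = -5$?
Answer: $- \frac{5338}{7} \approx -762.57$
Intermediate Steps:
$M{\left(t \right)} = \frac{-2 + t}{-1 + t}$ ($M{\left(t \right)} = \frac{t - 2}{t - 1} = \frac{-2 + t}{-1 + t}$)
$\left(H + V d\right) \left(44 + M{\left(8 \right)}\right) = \left(-5 - 12\right) \left(44 + \frac{-2 + 8}{-1 + 8}\right) = \left(-5 - 12\right) \left(44 + \frac{1}{7} \cdot 6\right) = - 17 \left(44 + \frac{1}{7} \cdot 6\right) = - 17 \left(44 + \frac{6}{7}\right) = \left(-17\right) \frac{314}{7} = - \frac{5338}{7}$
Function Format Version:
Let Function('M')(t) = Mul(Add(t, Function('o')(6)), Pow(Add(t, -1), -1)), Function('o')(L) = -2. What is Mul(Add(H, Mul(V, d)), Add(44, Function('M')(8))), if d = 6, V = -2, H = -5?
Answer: Rational(-5338, 7) ≈ -762.57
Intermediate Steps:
Function('M')(t) = Mul(Pow(Add(-1, t), -1), Add(-2, t)) (Function('M')(t) = Mul(Add(t, -2), Pow(Add(t, -1), -1)) = Mul(Add(-2, t), Pow(Add(-1, t), -1)) = Mul(Pow(Add(-1, t), -1), Add(-2, t)))
Mul(Add(H, Mul(V, d)), Add(44, Function('M')(8))) = Mul(Add(-5, Mul(-2, 6)), Add(44, Mul(Pow(Add(-1, 8), -1), Add(-2, 8)))) = Mul(Add(-5, -12), Add(44, Mul(Pow(7, -1), 6))) = Mul(-17, Add(44, Mul(Rational(1, 7), 6))) = Mul(-17, Add(44, Rational(6, 7))) = Mul(-17, Rational(314, 7)) = Rational(-5338, 7)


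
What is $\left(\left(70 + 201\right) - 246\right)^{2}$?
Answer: $625$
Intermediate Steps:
$\left(\left(70 + 201\right) - 246\right)^{2} = \left(271 - 246\right)^{2} = 25^{2} = 625$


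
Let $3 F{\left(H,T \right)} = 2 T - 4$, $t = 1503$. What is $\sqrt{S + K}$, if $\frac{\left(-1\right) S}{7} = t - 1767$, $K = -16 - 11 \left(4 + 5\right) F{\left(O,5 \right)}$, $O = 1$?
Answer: $\sqrt{1634} \approx 40.423$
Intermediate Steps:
$F{\left(H,T \right)} = - \frac{4}{3} + \frac{2 T}{3}$ ($F{\left(H,T \right)} = \frac{2 T - 4}{3} = \frac{-4 + 2 T}{3} = - \frac{4}{3} + \frac{2 T}{3}$)
$K = -214$ ($K = -16 - 11 \left(4 + 5\right) \left(- \frac{4}{3} + \frac{2}{3} \cdot 5\right) = -16 - 11 \cdot 9 \left(- \frac{4}{3} + \frac{10}{3}\right) = -16 - 11 \cdot 9 \cdot 2 = -16 - 198 = -214$)
$S = 1848$ ($S = - 7 \left(1503 - 1767\right) = \left(-7\right) \left(-264\right) = 1848$)
$\sqrt{S + K} = \sqrt{1848 - 214} = \sqrt{1634}$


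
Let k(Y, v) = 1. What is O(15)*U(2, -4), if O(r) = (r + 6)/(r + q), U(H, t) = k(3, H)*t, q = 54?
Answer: -28/23 ≈ -1.2174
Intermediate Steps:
U(H, t) = t (U(H, t) = 1*t = t)
O(r) = (6 + r)/(54 + r) (O(r) = (r + 6)/(r + 54) = (6 + r)/(54 + r))
O(15)*U(2, -4) = ((6 + 15)/(54 + 15))*(-4) = (21/69)*(-4) = ((1/69)*21)*(-4) = (7/23)*(-4) = -28/23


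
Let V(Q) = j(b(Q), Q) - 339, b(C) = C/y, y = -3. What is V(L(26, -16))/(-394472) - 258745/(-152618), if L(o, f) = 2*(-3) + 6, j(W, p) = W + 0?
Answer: 51059697571/30101763848 ≈ 1.6962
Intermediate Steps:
b(C) = -C/3 (b(C) = C/(-3) = C*(-⅓) = -C/3)
j(W, p) = W
L(o, f) = 0 (L(o, f) = -6 + 6 = 0)
V(Q) = -339 - Q/3 (V(Q) = -Q/3 - 339 = -339 - Q/3)
V(L(26, -16))/(-394472) - 258745/(-152618) = (-339 - ⅓*0)/(-394472) - 258745/(-152618) = (-339 + 0)*(-1/394472) - 258745*(-1/152618) = -339*(-1/394472) + 258745/152618 = 339/394472 + 258745/152618 = 51059697571/30101763848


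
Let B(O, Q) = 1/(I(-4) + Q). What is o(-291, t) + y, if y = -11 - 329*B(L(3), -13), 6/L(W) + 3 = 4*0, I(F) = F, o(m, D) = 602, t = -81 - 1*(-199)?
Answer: 10376/17 ≈ 610.35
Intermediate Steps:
t = 118 (t = -81 + 199 = 118)
L(W) = -2 (L(W) = 6/(-3 + 4*0) = 6/(-3 + 0) = 6/(-3) = 6*(-1/3) = -2)
B(O, Q) = 1/(-4 + Q)
y = 142/17 (y = -11 - 329/(-4 - 13) = -11 - 329/(-17) = -11 - 329*(-1/17) = -11 + 329/17 = 142/17 ≈ 8.3529)
o(-291, t) + y = 602 + 142/17 = 10376/17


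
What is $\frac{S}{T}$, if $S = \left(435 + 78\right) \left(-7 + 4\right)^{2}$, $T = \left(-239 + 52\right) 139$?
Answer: $- \frac{4617}{25993} \approx -0.17762$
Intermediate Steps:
$T = -25993$ ($T = \left(-187\right) 139 = -25993$)
$S = 4617$ ($S = 513 \left(-3\right)^{2} = 513 \cdot 9 = 4617$)
$\frac{S}{T} = \frac{4617}{-25993} = 4617 \left(- \frac{1}{25993}\right) = - \frac{4617}{25993}$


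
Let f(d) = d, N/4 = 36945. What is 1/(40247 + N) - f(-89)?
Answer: 16734404/188027 ≈ 89.000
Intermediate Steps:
N = 147780 (N = 4*36945 = 147780)
1/(40247 + N) - f(-89) = 1/(40247 + 147780) - 1*(-89) = 1/188027 + 89 = 16734404/188027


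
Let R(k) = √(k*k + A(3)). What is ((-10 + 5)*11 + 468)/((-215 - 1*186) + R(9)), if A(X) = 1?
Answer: -165613/160719 - 413*√82/160719 ≈ -1.0537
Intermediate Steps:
R(k) = √(1 + k²) (R(k) = √(k*k + 1) = √(k² + 1) = √(1 + k²))
((-10 + 5)*11 + 468)/((-215 - 1*186) + R(9)) = ((-10 + 5)*11 + 468)/((-215 - 1*186) + √(1 + 9²)) = (-5*11 + 468)/((-215 - 186) + √(1 + 81)) = (-55 + 468)/(-401 + √82) = 413/(-401 + √82)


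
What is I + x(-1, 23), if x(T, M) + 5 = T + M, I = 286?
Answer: 303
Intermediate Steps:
x(T, M) = -5 + M + T (x(T, M) = -5 + (T + M) = -5 + (M + T) = -5 + M + T)
I + x(-1, 23) = 286 + (-5 + 23 - 1) = 286 + 17 = 303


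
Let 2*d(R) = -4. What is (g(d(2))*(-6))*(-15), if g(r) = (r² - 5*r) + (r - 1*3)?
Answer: 810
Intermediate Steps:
d(R) = -2 (d(R) = (½)*(-4) = -2)
g(r) = -3 + r² - 4*r (g(r) = (r² - 5*r) + (r - 3) = (r² - 5*r) + (-3 + r) = -3 + r² - 4*r)
(g(d(2))*(-6))*(-15) = ((-3 + (-2)² - 4*(-2))*(-6))*(-15) = ((-3 + 4 + 8)*(-6))*(-15) = (9*(-6))*(-15) = -54*(-15) = 810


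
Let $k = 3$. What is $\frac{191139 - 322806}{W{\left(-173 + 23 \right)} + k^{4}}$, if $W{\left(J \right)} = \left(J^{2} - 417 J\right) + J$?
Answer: $- \frac{43889}{28327} \approx -1.5494$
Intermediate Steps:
$W{\left(J \right)} = J^{2} - 416 J$
$\frac{191139 - 322806}{W{\left(-173 + 23 \right)} + k^{4}} = \frac{191139 - 322806}{\left(-173 + 23\right) \left(-416 + \left(-173 + 23\right)\right) + 3^{4}} = - \frac{131667}{- 150 \left(-416 - 150\right) + 81} = - \frac{131667}{\left(-150\right) \left(-566\right) + 81} = - \frac{131667}{84900 + 81} = - \frac{131667}{84981} = \left(-131667\right) \frac{1}{84981} = - \frac{43889}{28327}$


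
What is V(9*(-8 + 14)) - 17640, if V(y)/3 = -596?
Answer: -19428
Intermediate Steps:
V(y) = -1788 (V(y) = 3*(-596) = -1788)
V(9*(-8 + 14)) - 17640 = -1788 - 17640 = -19428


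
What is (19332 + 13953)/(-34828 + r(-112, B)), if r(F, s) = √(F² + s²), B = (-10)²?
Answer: -57962499/60648352 - 6657*√1409/60648352 ≈ -0.95983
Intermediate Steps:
B = 100
(19332 + 13953)/(-34828 + r(-112, B)) = (19332 + 13953)/(-34828 + √((-112)² + 100²)) = 33285/(-34828 + √(12544 + 10000)) = 33285/(-34828 + √22544) = 33285/(-34828 + 4*√1409)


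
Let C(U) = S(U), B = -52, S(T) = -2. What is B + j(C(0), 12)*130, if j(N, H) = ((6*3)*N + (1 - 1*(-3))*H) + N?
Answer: 1248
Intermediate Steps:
C(U) = -2
j(N, H) = 4*H + 19*N (j(N, H) = (18*N + (1 + 3)*H) + N = (18*N + 4*H) + N = (4*H + 18*N) + N = 4*H + 19*N)
B + j(C(0), 12)*130 = -52 + (4*12 + 19*(-2))*130 = -52 + (48 - 38)*130 = -52 + 10*130 = -52 + 1300 = 1248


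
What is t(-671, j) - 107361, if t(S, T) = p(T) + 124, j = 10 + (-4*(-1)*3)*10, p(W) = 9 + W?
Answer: -107098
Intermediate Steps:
j = 130 (j = 10 + (4*3)*10 = 10 + 12*10 = 10 + 120 = 130)
t(S, T) = 133 + T (t(S, T) = (9 + T) + 124 = 133 + T)
t(-671, j) - 107361 = (133 + 130) - 107361 = 263 - 107361 = -107098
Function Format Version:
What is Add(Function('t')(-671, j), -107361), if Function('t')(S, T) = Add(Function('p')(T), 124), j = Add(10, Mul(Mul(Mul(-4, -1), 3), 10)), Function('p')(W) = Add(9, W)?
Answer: -107098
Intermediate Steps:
j = 130 (j = Add(10, Mul(Mul(4, 3), 10)) = Add(10, Mul(12, 10)) = Add(10, 120) = 130)
Function('t')(S, T) = Add(133, T) (Function('t')(S, T) = Add(Add(9, T), 124) = Add(133, T))
Add(Function('t')(-671, j), -107361) = Add(Add(133, 130), -107361) = Add(263, -107361) = -107098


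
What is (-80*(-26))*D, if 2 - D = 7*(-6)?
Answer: 91520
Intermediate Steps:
D = 44 (D = 2 - 7*(-6) = 2 - 1*(-42) = 2 + 42 = 44)
(-80*(-26))*D = -80*(-26)*44 = 2080*44 = 91520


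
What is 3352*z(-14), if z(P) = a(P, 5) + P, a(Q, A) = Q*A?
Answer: -281568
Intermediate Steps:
a(Q, A) = A*Q
z(P) = 6*P (z(P) = 5*P + P = 6*P)
3352*z(-14) = 3352*(6*(-14)) = 3352*(-84) = -281568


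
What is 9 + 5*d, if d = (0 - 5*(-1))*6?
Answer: 159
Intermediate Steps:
d = 30 (d = (0 + 5)*6 = 5*6 = 30)
9 + 5*d = 9 + 5*30 = 9 + 150 = 159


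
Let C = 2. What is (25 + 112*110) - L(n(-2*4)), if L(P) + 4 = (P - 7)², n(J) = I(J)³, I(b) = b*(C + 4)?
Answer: -12232126452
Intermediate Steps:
I(b) = 6*b (I(b) = b*(2 + 4) = b*6 = 6*b)
n(J) = 216*J³ (n(J) = (6*J)³ = 216*J³)
L(P) = -4 + (-7 + P)² (L(P) = -4 + (P - 7)² = -4 + (-7 + P)²)
(25 + 112*110) - L(n(-2*4)) = (25 + 112*110) - (-4 + (-7 + 216*(-2*4)³)²) = (25 + 12320) - (-4 + (-7 + 216*(-8)³)²) = 12345 - (-4 + (-7 + 216*(-512))²) = 12345 - (-4 + (-7 - 110592)²) = 12345 - (-4 + (-110599)²) = 12345 - (-4 + 12232138801) = 12345 - 1*12232138797 = 12345 - 12232138797 = -12232126452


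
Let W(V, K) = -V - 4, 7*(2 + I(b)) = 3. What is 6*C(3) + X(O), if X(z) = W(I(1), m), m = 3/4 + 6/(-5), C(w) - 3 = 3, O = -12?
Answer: 235/7 ≈ 33.571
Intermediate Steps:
I(b) = -11/7 (I(b) = -2 + (⅐)*3 = -2 + 3/7 = -11/7)
C(w) = 6 (C(w) = 3 + 3 = 6)
m = -9/20 (m = 3*(¼) + 6*(-⅕) = ¾ - 6/5 = -9/20 ≈ -0.45000)
W(V, K) = -4 - V
X(z) = -17/7 (X(z) = -4 - 1*(-11/7) = -4 + 11/7 = -17/7)
6*C(3) + X(O) = 6*6 - 17/7 = 36 - 17/7 = 235/7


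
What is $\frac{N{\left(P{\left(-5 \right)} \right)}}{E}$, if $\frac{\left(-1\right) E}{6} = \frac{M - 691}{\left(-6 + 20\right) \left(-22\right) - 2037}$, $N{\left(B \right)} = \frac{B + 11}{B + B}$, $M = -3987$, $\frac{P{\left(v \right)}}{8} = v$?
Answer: $- \frac{13601}{449088} \approx -0.030286$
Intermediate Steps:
$P{\left(v \right)} = 8 v$
$N{\left(B \right)} = \frac{11 + B}{2 B}$
$E = - \frac{28068}{2345}$ ($E = - 6 \frac{-3987 - 691}{\left(-6 + 20\right) \left(-22\right) - 2037} = - 6 \left(- \frac{4678}{14 \left(-22\right) - 2037}\right) = - 6 \left(- \frac{4678}{-308 - 2037}\right) = - 6 \left(- \frac{4678}{-2345}\right) = - 6 \left(\left(-4678\right) \left(- \frac{1}{2345}\right)\right) = \left(-6\right) \frac{4678}{2345} = - \frac{28068}{2345} \approx -11.969$)
$\frac{N{\left(P{\left(-5 \right)} \right)}}{E} = \frac{\frac{1}{2} \frac{1}{8 \left(-5\right)} \left(11 + 8 \left(-5\right)\right)}{- \frac{28068}{2345}} = \frac{11 - 40}{2 \left(-40\right)} \left(- \frac{2345}{28068}\right) = \frac{1}{2} \left(- \frac{1}{40}\right) \left(-29\right) \left(- \frac{2345}{28068}\right) = \frac{29}{80} \left(- \frac{2345}{28068}\right) = - \frac{13601}{449088}$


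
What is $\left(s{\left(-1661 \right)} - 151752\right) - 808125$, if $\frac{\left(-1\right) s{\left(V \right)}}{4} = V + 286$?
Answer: $-954377$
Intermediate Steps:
$s{\left(V \right)} = -1144 - 4 V$ ($s{\left(V \right)} = - 4 \left(V + 286\right) = - 4 \left(286 + V\right) = -1144 - 4 V$)
$\left(s{\left(-1661 \right)} - 151752\right) - 808125 = \left(\left(-1144 - -6644\right) - 151752\right) - 808125 = \left(\left(-1144 + 6644\right) - 151752\right) - 808125 = \left(5500 - 151752\right) - 808125 = -146252 - 808125 = -954377$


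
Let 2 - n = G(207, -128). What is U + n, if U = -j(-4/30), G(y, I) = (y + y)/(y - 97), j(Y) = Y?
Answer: -269/165 ≈ -1.6303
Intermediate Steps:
G(y, I) = 2*y/(-97 + y) (G(y, I) = (2*y)/(-97 + y) = 2*y/(-97 + y))
n = -97/55 (n = 2 - 2*207/(-97 + 207) = 2 - 2*207/110 = 2 - 1*207/55 = 2 - 207/55 = -97/55 ≈ -1.7636)
U = 2/15 (U = -(-4)/30 = -1*(-2/15) = 2/15 ≈ 0.13333)
U + n = 2/15 - 97/55 = -269/165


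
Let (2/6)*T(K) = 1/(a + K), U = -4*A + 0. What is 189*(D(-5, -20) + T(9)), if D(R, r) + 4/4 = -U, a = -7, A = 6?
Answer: 9261/2 ≈ 4630.5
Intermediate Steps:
U = -24 (U = -4*6 + 0 = -24 + 0 = -24)
D(R, r) = 23 (D(R, r) = -1 - 1*(-24) = -1 + 24 = 23)
T(K) = 3/(-7 + K)
189*(D(-5, -20) + T(9)) = 189*(23 + 3/(-7 + 9)) = 189*(23 + 3/2) = 189*(49/2) = 9261/2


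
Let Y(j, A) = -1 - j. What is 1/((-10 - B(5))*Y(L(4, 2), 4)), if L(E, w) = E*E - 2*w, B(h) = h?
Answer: 1/195 ≈ 0.0051282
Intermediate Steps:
L(E, w) = E² - 2*w
1/((-10 - B(5))*Y(L(4, 2), 4)) = 1/((-10 - 1*5)*(-1 - (4² - 2*2))) = 1/((-10 - 5)*(-1 - (16 - 4))) = 1/(-15*(-1 - 1*12)) = 1/(-15*(-1 - 12)) = 1/(-15*(-13)) = 1/195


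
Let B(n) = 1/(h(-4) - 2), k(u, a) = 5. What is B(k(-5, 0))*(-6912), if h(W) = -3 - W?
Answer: 6912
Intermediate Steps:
B(n) = -1 (B(n) = 1/((-3 - 1*(-4)) - 2) = 1/((-3 + 4) - 2) = 1/(1 - 2) = 1/(-1) = -1)
B(k(-5, 0))*(-6912) = -1*(-6912) = 6912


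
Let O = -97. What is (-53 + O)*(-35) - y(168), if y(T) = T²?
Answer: -22974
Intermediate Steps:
(-53 + O)*(-35) - y(168) = (-53 - 97)*(-35) - 1*168² = -150*(-35) - 1*28224 = 5250 - 28224 = -22974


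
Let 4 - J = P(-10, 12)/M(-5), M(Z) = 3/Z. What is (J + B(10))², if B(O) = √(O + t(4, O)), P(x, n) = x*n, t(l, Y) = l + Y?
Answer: 38440 - 784*√6 ≈ 36520.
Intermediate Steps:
t(l, Y) = Y + l
P(x, n) = n*x
B(O) = √(4 + 2*O) (B(O) = √(O + (O + 4)) = √(O + (4 + O)) = √(4 + 2*O))
J = -196 (J = 4 - 12*(-10)/(3/(-5)) = 4 - (-120)/(3*(-⅕)) = 4 - (-120)/(-⅗) = 4 - (-120)*(-5)/3 = 4 - 1*200 = 4 - 200 = -196)
(J + B(10))² = (-196 + √(4 + 2*10))² = (-196 + √(4 + 20))² = (-196 + √24)² = (-196 + 2*√6)²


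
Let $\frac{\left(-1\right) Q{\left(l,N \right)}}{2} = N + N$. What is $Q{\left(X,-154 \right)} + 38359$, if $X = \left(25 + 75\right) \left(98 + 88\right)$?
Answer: $38975$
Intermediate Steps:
$X = 18600$ ($X = 100 \cdot 186 = 18600$)
$Q{\left(l,N \right)} = - 4 N$ ($Q{\left(l,N \right)} = - 2 \left(N + N\right) = - 2 \cdot 2 N = - 4 N$)
$Q{\left(X,-154 \right)} + 38359 = \left(-4\right) \left(-154\right) + 38359 = 616 + 38359 = 38975$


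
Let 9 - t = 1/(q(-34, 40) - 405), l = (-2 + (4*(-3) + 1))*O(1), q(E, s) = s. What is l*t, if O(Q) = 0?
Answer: 0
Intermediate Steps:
l = 0 (l = (-2 + (4*(-3) + 1))*0 = (-2 + (-12 + 1))*0 = (-2 - 11)*0 = -13*0 = 0)
t = 3286/365 (t = 9 - 1/(40 - 405) = 9 - 1/(-365) = 9 - 1*(-1/365) = 9 + 1/365 = 3286/365 ≈ 9.0027)
l*t = 0*(3286/365) = 0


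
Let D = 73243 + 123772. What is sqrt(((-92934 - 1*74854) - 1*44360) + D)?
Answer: I*sqrt(15133) ≈ 123.02*I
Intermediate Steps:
D = 197015
sqrt(((-92934 - 1*74854) - 1*44360) + D) = sqrt(((-92934 - 1*74854) - 1*44360) + 197015) = sqrt(((-92934 - 74854) - 44360) + 197015) = sqrt((-167788 - 44360) + 197015) = sqrt(-212148 + 197015) = sqrt(-15133) = I*sqrt(15133)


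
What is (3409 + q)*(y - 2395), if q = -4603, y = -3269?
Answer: 6762816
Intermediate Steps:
(3409 + q)*(y - 2395) = (3409 - 4603)*(-3269 - 2395) = -1194*(-5664) = 6762816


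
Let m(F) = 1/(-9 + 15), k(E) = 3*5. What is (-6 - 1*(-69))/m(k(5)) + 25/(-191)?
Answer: 72173/191 ≈ 377.87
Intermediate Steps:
k(E) = 15
m(F) = 1/6
(-6 - 1*(-69))/m(k(5)) + 25/(-191) = (-6 - 1*(-69))/(1/6) + 25/(-191) = (-6 + 69)*6 + 25*(-1/191) = 63*6 - 25/191 = 378 - 25/191 = 72173/191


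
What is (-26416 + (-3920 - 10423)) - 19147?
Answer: -59906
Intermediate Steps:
(-26416 + (-3920 - 10423)) - 19147 = (-26416 - 14343) - 19147 = -40759 - 19147 = -59906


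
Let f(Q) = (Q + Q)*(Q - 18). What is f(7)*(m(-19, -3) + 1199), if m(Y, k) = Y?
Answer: -181720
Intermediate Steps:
f(Q) = 2*Q*(-18 + Q) (f(Q) = (2*Q)*(-18 + Q) = 2*Q*(-18 + Q))
f(7)*(m(-19, -3) + 1199) = (2*7*(-18 + 7))*(-19 + 1199) = (2*7*(-11))*1180 = -154*1180 = -181720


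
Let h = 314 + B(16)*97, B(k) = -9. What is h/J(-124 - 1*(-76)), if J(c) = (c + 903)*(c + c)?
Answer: 559/82080 ≈ 0.0068104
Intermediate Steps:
J(c) = 2*c*(903 + c) (J(c) = (903 + c)*(2*c) = 2*c*(903 + c))
h = -559 (h = 314 - 9*97 = 314 - 873 = -559)
h/J(-124 - 1*(-76)) = -559*1/(2*(-124 - 1*(-76))*(903 + (-124 - 1*(-76)))) = -559*1/(2*(-124 + 76)*(903 + (-124 + 76))) = -559*(-1/(96*(903 - 48))) = -559/(2*(-48)*855) = -559/(-82080) = -559*(-1/82080) = 559/82080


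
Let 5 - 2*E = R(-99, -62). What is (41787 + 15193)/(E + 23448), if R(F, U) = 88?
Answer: 113960/46813 ≈ 2.4344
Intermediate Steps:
E = -83/2 (E = 5/2 - ½*88 = 5/2 - 44 = -83/2 ≈ -41.500)
(41787 + 15193)/(E + 23448) = (41787 + 15193)/(-83/2 + 23448) = 56980/(46813/2) = 56980*(2/46813) = 113960/46813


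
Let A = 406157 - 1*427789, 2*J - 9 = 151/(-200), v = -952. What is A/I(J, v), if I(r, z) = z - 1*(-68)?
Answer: 416/17 ≈ 24.471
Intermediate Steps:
J = 1649/400 (J = 9/2 + (151/(-200))/2 = 9/2 + (151*(-1/200))/2 = 9/2 + (½)*(-151/200) = 9/2 - 151/400 = 1649/400 ≈ 4.1225)
A = -21632 (A = 406157 - 427789 = -21632)
I(r, z) = 68 + z (I(r, z) = z + 68 = 68 + z)
A/I(J, v) = -21632/(68 - 952) = -21632/(-884) = -21632*(-1/884) = 416/17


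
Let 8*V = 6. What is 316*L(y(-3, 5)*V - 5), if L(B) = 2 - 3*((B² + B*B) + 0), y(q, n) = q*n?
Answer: -1000061/2 ≈ -5.0003e+5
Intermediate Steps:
V = ¾ (V = (⅛)*6 = ¾ ≈ 0.75000)
y(q, n) = n*q
L(B) = 2 - 6*B² (L(B) = 2 - 3*((B² + B²) + 0) = 2 - 3*(2*B² + 0) = 2 - 6*B²)
316*L(y(-3, 5)*V - 5) = 316*(2 - 6*((5*(-3))*(¾) - 5)²) = 316*(2 - 6*(-15*¾ - 5)²) = 316*(2 - 6*(-45/4 - 5)²) = 316*(2 - 6*(-65/4)²) = 316*(2 - 6*4225/16) = 316*(2 - 12675/8) = 316*(-12659/8) = -1000061/2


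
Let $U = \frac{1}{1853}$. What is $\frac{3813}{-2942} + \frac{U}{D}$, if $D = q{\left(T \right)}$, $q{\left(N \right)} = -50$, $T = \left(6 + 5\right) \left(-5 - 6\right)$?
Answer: $- \frac{88319348}{68144075} \approx -1.2961$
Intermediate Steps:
$U = \frac{1}{1853} \approx 0.00053967$
$T = -121$ ($T = 11 \left(-5 - 6\right) = 11 \left(-11\right) = -121$)
$D = -50$
$\frac{3813}{-2942} + \frac{U}{D} = \frac{3813}{-2942} + \frac{1}{1853 \left(-50\right)} = 3813 \left(- \frac{1}{2942}\right) + \frac{1}{1853} \left(- \frac{1}{50}\right) = - \frac{3813}{2942} - \frac{1}{92650} = - \frac{88319348}{68144075}$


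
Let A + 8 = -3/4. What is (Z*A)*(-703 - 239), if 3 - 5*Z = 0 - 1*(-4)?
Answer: -3297/2 ≈ -1648.5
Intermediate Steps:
Z = -⅕ (Z = ⅗ - (0 - 1*(-4))/5 = ⅗ - (0 + 4)/5 = ⅗ - ⅕*4 = ⅗ - ⅘ = -⅕ ≈ -0.20000)
A = -35/4 (A = -8 - 3/4 = -8 - 3*¼ = -8 - ¾ = -35/4 ≈ -8.7500)
(Z*A)*(-703 - 239) = (-⅕*(-35/4))*(-703 - 239) = (7/4)*(-942) = -3297/2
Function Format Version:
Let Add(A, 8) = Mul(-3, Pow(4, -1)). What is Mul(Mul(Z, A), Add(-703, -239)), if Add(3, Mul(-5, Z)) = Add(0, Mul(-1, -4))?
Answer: Rational(-3297, 2) ≈ -1648.5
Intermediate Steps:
Z = Rational(-1, 5) (Z = Add(Rational(3, 5), Mul(Rational(-1, 5), Add(0, Mul(-1, -4)))) = Add(Rational(3, 5), Mul(Rational(-1, 5), Add(0, 4))) = Add(Rational(3, 5), Mul(Rational(-1, 5), 4)) = Add(Rational(3, 5), Rational(-4, 5)) = Rational(-1, 5) ≈ -0.20000)
A = Rational(-35, 4) (A = Add(-8, Mul(-3, Pow(4, -1))) = Add(-8, Mul(-3, Rational(1, 4))) = Add(-8, Rational(-3, 4)) = Rational(-35, 4) ≈ -8.7500)
Mul(Mul(Z, A), Add(-703, -239)) = Mul(Mul(Rational(-1, 5), Rational(-35, 4)), Add(-703, -239)) = Mul(Rational(7, 4), -942) = Rational(-3297, 2)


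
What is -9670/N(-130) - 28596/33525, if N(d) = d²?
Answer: -5383061/3777150 ≈ -1.4252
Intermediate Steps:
-9670/N(-130) - 28596/33525 = -9670/((-130)²) - 28596/33525 = -9670/16900 - 28596*1/33525 = -9670*1/16900 - 9532/11175 = -967/1690 - 9532/11175 = -5383061/3777150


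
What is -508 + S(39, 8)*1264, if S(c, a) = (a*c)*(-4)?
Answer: -1577980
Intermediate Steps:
S(c, a) = -4*a*c
-508 + S(39, 8)*1264 = -508 - 4*8*39*1264 = -508 - 1248*1264 = -508 - 1577472 = -1577980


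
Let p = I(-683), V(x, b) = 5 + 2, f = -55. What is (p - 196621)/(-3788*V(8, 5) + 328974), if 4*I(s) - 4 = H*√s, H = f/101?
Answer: -98310/151229 - 55*I*√683/122193032 ≈ -0.65007 - 1.1763e-5*I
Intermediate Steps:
V(x, b) = 7
H = -55/101 ≈ -0.54455
I(s) = 1 - 55*√s/404 (I(s) = 1 + (-55*√s/101)/4 = 1 - 55*√s/404)
p = 1 - 55*I*√683/404 ≈ 1.0 - 3.5579*I
(p - 196621)/(-3788*V(8, 5) + 328974) = ((1 - 55*I*√683/404) - 196621)/(-3788*7 + 328974) = (-196620 - 55*I*√683/404)/(-26516 + 328974) = (-196620 - 55*I*√683/404)/302458 = (-196620 - 55*I*√683/404)*(1/302458) = -98310/151229 - 55*I*√683/122193032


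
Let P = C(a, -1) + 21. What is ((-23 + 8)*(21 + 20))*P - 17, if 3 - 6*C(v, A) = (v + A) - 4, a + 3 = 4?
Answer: -27299/2 ≈ -13650.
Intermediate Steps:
a = 1 (a = -3 + 4 = 1)
C(v, A) = 7/6 - A/6 - v/6 (C(v, A) = 1/2 - ((v + A) - 4)/6 = 1/2 - ((A + v) - 4)/6 = 1/2 - (-4 + A + v)/6 = 1/2 + (2/3 - A/6 - v/6) = 7/6 - A/6 - v/6)
P = 133/6 (P = (7/6 - 1/6*(-1) - 1/6*1) + 21 = (7/6 + 1/6 - 1/6) + 21 = 7/6 + 21 = 133/6 ≈ 22.167)
((-23 + 8)*(21 + 20))*P - 17 = ((-23 + 8)*(21 + 20))*(133/6) - 17 = -15*41*(133/6) - 17 = -615*133/6 - 17 = -27265/2 - 17 = -27299/2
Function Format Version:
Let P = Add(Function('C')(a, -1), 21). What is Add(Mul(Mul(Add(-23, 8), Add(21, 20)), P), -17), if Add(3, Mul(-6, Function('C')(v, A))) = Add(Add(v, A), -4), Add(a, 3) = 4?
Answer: Rational(-27299, 2) ≈ -13650.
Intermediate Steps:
a = 1 (a = Add(-3, 4) = 1)
Function('C')(v, A) = Add(Rational(7, 6), Mul(Rational(-1, 6), A), Mul(Rational(-1, 6), v)) (Function('C')(v, A) = Add(Rational(1, 2), Mul(Rational(-1, 6), Add(Add(v, A), -4))) = Add(Rational(1, 2), Mul(Rational(-1, 6), Add(Add(A, v), -4))) = Add(Rational(1, 2), Mul(Rational(-1, 6), Add(-4, A, v))) = Add(Rational(1, 2), Add(Rational(2, 3), Mul(Rational(-1, 6), A), Mul(Rational(-1, 6), v))) = Add(Rational(7, 6), Mul(Rational(-1, 6), A), Mul(Rational(-1, 6), v)))
P = Rational(133, 6) (P = Add(Add(Rational(7, 6), Mul(Rational(-1, 6), -1), Mul(Rational(-1, 6), 1)), 21) = Add(Add(Rational(7, 6), Rational(1, 6), Rational(-1, 6)), 21) = Add(Rational(7, 6), 21) = Rational(133, 6) ≈ 22.167)
Add(Mul(Mul(Add(-23, 8), Add(21, 20)), P), -17) = Add(Mul(Mul(Add(-23, 8), Add(21, 20)), Rational(133, 6)), -17) = Add(Mul(Mul(-15, 41), Rational(133, 6)), -17) = Add(Mul(-615, Rational(133, 6)), -17) = Add(Rational(-27265, 2), -17) = Rational(-27299, 2)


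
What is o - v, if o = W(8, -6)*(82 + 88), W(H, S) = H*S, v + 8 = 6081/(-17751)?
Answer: -48233357/5917 ≈ -8151.7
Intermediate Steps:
v = -49363/5917 (v = -8 + 6081/(-17751) = -8 + 6081*(-1/17751) = -8 - 2027/5917 = -49363/5917 ≈ -8.3426)
o = -8160 (o = (8*(-6))*(82 + 88) = -48*170 = -8160)
o - v = -8160 - 1*(-49363/5917) = -8160 + 49363/5917 = -48233357/5917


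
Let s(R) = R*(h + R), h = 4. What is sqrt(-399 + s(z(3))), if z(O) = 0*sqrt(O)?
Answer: I*sqrt(399) ≈ 19.975*I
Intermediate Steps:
z(O) = 0
s(R) = R*(4 + R)
sqrt(-399 + s(z(3))) = sqrt(-399 + 0*(4 + 0)) = sqrt(-399 + 0*4) = sqrt(-399 + 0) = sqrt(-399) = I*sqrt(399)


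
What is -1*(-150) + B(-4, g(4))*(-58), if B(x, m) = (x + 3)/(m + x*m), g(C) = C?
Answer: 871/6 ≈ 145.17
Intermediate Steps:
B(x, m) = (3 + x)/(m + m*x)
-1*(-150) + B(-4, g(4))*(-58) = -1*(-150) + ((3 - 4)/(4*(1 - 4)))*(-58) = 150 + ((¼)*(-1)/(-3))*(-58) = 150 + ((¼)*(-⅓)*(-1))*(-58) = 150 + (1/12)*(-58) = 150 - 29/6 = 871/6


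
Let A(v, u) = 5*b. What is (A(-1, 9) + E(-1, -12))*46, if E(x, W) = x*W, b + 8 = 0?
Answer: -1288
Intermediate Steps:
b = -8 (b = -8 + 0 = -8)
E(x, W) = W*x
A(v, u) = -40 (A(v, u) = 5*(-8) = -40)
(A(-1, 9) + E(-1, -12))*46 = (-40 - 12*(-1))*46 = (-40 + 12)*46 = -28*46 = -1288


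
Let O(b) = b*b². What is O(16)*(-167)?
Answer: -684032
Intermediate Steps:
O(b) = b³
O(16)*(-167) = 16³*(-167) = 4096*(-167) = -684032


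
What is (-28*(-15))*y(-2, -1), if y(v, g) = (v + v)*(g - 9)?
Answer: 16800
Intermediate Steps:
y(v, g) = 2*v*(-9 + g) (y(v, g) = (2*v)*(-9 + g) = 2*v*(-9 + g))
(-28*(-15))*y(-2, -1) = (-28*(-15))*(2*(-2)*(-9 - 1)) = 420*(2*(-2)*(-10)) = 420*40 = 16800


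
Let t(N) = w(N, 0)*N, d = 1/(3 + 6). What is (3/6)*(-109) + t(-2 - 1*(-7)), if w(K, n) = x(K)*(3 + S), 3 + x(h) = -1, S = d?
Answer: -2101/18 ≈ -116.72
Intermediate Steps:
d = ⅑ (d = 1/9 = ⅑ ≈ 0.11111)
S = ⅑ ≈ 0.11111
x(h) = -4 (x(h) = -3 - 1 = -4)
w(K, n) = -112/9 (w(K, n) = -4*(3 + ⅑) = -4*28/9 = -112/9)
t(N) = -112*N/9
(3/6)*(-109) + t(-2 - 1*(-7)) = (3/6)*(-109) - 112*(-2 - 1*(-7))/9 = (3*(⅙))*(-109) - 112*(-2 + 7)/9 = (½)*(-109) - 112/9*5 = -109/2 - 560/9 = -2101/18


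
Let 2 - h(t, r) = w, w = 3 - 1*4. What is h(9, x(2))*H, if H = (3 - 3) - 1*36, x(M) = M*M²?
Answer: -108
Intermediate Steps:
x(M) = M³
w = -1 (w = 3 - 4 = -1)
h(t, r) = 3 (h(t, r) = 2 - 1*(-1) = 2 + 1 = 3)
H = -36 (H = 0 - 36 = -36)
h(9, x(2))*H = 3*(-36) = -108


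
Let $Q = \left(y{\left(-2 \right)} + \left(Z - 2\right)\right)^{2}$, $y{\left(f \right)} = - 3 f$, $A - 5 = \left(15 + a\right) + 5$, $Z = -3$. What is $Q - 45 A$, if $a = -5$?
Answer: $-899$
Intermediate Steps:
$A = 20$ ($A = 5 + \left(\left(15 - 5\right) + 5\right) = 5 + \left(10 + 5\right) = 5 + 15 = 20$)
$Q = 1$ ($Q = \left(\left(-3\right) \left(-2\right) - 5\right)^{2} = \left(6 - 5\right)^{2} = 1^{2} = 1$)
$Q - 45 A = 1 - 900 = -899$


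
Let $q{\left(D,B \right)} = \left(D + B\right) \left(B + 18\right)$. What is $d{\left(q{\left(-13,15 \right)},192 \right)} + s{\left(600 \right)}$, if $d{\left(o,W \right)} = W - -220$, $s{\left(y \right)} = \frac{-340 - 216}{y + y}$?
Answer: $\frac{123461}{300} \approx 411.54$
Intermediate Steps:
$s{\left(y \right)} = - \frac{278}{y}$ ($s{\left(y \right)} = - \frac{556}{2 y} = - 556 \frac{1}{2 y} = - \frac{278}{y}$)
$q{\left(D,B \right)} = \left(18 + B\right) \left(B + D\right)$ ($q{\left(D,B \right)} = \left(B + D\right) \left(18 + B\right) = \left(18 + B\right) \left(B + D\right)$)
$d{\left(o,W \right)} = 220 + W$ ($d{\left(o,W \right)} = W + 220 = 220 + W$)
$d{\left(q{\left(-13,15 \right)},192 \right)} + s{\left(600 \right)} = \left(220 + 192\right) - \frac{278}{600} = 412 - \frac{139}{300} = \frac{123461}{300}$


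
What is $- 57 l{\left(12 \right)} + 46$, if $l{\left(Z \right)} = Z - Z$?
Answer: $46$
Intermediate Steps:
$l{\left(Z \right)} = 0$
$- 57 l{\left(12 \right)} + 46 = \left(-57\right) 0 + 46 = 0 + 46 = 46$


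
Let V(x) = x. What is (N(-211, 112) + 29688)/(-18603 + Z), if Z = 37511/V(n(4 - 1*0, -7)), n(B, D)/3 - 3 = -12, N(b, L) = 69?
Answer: -803439/539792 ≈ -1.4884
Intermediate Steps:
n(B, D) = -27 (n(B, D) = 9 + 3*(-12) = 9 - 36 = -27)
Z = -37511/27 (Z = 37511/(-27) = 37511*(-1/27) = -37511/27 ≈ -1389.3)
(N(-211, 112) + 29688)/(-18603 + Z) = (69 + 29688)/(-18603 - 37511/27) = 29757/(-539792/27) = 29757*(-27/539792) = -803439/539792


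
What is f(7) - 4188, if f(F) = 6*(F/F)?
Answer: -4182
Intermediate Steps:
f(F) = 6 (f(F) = 6*1 = 6)
f(7) - 4188 = 6 - 4188 = -4182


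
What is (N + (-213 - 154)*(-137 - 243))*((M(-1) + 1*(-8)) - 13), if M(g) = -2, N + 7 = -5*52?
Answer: -3201439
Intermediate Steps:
N = -267 (N = -7 - 5*52 = -7 - 260 = -267)
(N + (-213 - 154)*(-137 - 243))*((M(-1) + 1*(-8)) - 13) = (-267 + (-213 - 154)*(-137 - 243))*((-2 + 1*(-8)) - 13) = (-267 - 367*(-380))*((-2 - 8) - 13) = (-267 + 139460)*(-10 - 13) = 139193*(-23) = -3201439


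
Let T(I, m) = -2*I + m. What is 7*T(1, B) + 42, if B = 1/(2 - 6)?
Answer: 105/4 ≈ 26.250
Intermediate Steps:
B = -¼ (B = 1/(-4) = -¼ ≈ -0.25000)
T(I, m) = m - 2*I
7*T(1, B) + 42 = 7*(-¼ - 2*1) + 42 = 7*(-¼ - 2) + 42 = 7*(-9/4) + 42 = -63/4 + 42 = 105/4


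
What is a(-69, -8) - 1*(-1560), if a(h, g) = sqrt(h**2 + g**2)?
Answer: 1560 + 5*sqrt(193) ≈ 1629.5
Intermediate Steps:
a(h, g) = sqrt(g**2 + h**2)
a(-69, -8) - 1*(-1560) = sqrt((-8)**2 + (-69)**2) - 1*(-1560) = sqrt(64 + 4761) + 1560 = sqrt(4825) + 1560 = 5*sqrt(193) + 1560 = 1560 + 5*sqrt(193)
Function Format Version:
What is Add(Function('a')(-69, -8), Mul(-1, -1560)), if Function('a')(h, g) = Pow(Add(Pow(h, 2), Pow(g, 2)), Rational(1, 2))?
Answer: Add(1560, Mul(5, Pow(193, Rational(1, 2)))) ≈ 1629.5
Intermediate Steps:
Function('a')(h, g) = Pow(Add(Pow(g, 2), Pow(h, 2)), Rational(1, 2))
Add(Function('a')(-69, -8), Mul(-1, -1560)) = Add(Pow(Add(Pow(-8, 2), Pow(-69, 2)), Rational(1, 2)), Mul(-1, -1560)) = Add(Pow(Add(64, 4761), Rational(1, 2)), 1560) = Add(Pow(4825, Rational(1, 2)), 1560) = Add(Mul(5, Pow(193, Rational(1, 2))), 1560) = Add(1560, Mul(5, Pow(193, Rational(1, 2))))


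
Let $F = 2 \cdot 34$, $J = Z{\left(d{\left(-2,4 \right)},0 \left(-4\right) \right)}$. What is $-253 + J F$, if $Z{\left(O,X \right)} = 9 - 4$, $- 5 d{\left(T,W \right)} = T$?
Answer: $87$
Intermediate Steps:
$d{\left(T,W \right)} = - \frac{T}{5}$
$Z{\left(O,X \right)} = 5$
$J = 5$
$F = 68$
$-253 + J F = -253 + 5 \cdot 68 = -253 + 340 = 87$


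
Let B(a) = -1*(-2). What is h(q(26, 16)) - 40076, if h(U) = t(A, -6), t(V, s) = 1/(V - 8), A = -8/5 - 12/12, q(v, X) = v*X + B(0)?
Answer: -2124033/53 ≈ -40076.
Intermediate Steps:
B(a) = 2
q(v, X) = 2 + X*v (q(v, X) = v*X + 2 = X*v + 2 = 2 + X*v)
A = -13/5 (A = -8*⅕ - 12*1/12 = -8/5 - 1 = -13/5 ≈ -2.6000)
t(V, s) = 1/(-8 + V)
h(U) = -5/53 (h(U) = 1/(-8 - 13/5) = 1/(-53/5) = -5/53)
h(q(26, 16)) - 40076 = -5/53 - 40076 = -2124033/53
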